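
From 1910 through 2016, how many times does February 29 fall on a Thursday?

Leap years in 1910–2016: 27 of them.
Feb 29 weekday advances by 5 (mod 7) from one leap year to the next four years later (or differs when a century non-leap intervenes).
Leap-day weekdays: 1912:Thu✓ 1916:Tue 1920:Sun 1924:Fri 1928:Wed 1932:Mon 1936:Sat 1940:Thu✓ 1944:Tue 1948:Sun 1952:Fri 1956:Wed 1960:Mon 1964:Sat 1968:Thu✓ 1972:Tue 1976:Sun 1980:Fri 1984:Wed 1988:Mon 1992:Sat 1996:Thu✓ 2000:Tue 2004:Sun 2008:Fri 2012:Wed 2016:Mon
Thursday: 1912, 1940, 1968, 1996 → 4.

4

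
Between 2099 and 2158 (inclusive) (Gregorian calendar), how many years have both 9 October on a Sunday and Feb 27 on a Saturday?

Check each year's weekday for 9 October and Feb 27:
  2099: Fri/Fri  2100: Sat/Sat  2101: Sun/Sun  2102: Mon/Mon  2103: Tue/Tue  2104: Thu/Wed  2105: Fri/Fri  2106: Sat/Sat  2107: Sun/Sun  2108: Tue/Mon  2109: Wed/Wed  2110: Thu/Thu  2111: Fri/Fri  2112: Sun/Sat ✓  …(32 more)…  2145: Sat/Sat  2146: Sun/Sun  2147: Mon/Mon  2148: Wed/Tue  2149: Thu/Thu  2150: Fri/Fri  2151: Sat/Sat  2152: Mon/Sun  2153: Tue/Tue  2154: Wed/Wed  2155: Thu/Thu  2156: Sat/Fri  2157: Sun/Sun  2158: Mon/Mon
Both conditions hold in: 2112, 2140 — 2.

2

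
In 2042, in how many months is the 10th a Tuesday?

Check the 10th of each month of 2042: Jan 10: Fri, Feb 10: Mon, Mar 10: Mon, Apr 10: Thu, May 10: Sat, Jun 10: Tue, Jul 10: Thu, Aug 10: Sun, Sep 10: Wed, Oct 10: Fri, Nov 10: Mon, Dec 10: Wed.
Tuesday occurs in June — 1 month.

1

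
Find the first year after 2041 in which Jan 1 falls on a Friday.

Jan 1 advances by 2 weekdays after a leap year and by 1 after a common year.
2041: Jan 1 is Tuesday.
2042: Wednesday
2043: Thursday
2044: Friday (leap)
2044 begins on a Friday

2044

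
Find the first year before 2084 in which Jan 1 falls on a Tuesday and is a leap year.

Jan 1 advances by 2 weekdays after a leap year and by 1 after a common year.
2084: Jan 1 is Saturday (leap).
2083: Friday
2082: Thursday
2081: Wednesday
2080: Monday (leap)
2079: Sunday
2078: Saturday
2077: Friday
2076: Wednesday (leap)
2075: Tuesday
2074: Monday
2073: Sunday
2072: Friday (leap)
2071: Thursday
2070: Wednesday
2069: Tuesday
2068: Sunday (leap)
2067: Saturday
2066: Friday
2065: Thursday
2064: Tuesday (leap)
2064 begins on a Tuesday and is a leap year.

2064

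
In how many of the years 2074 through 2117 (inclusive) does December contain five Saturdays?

18

December has 31 days; it has five Saturdays when Saturday falls among the first (month-length − 28) days — i.e. when December 1 is one of Saturday/Friday/Thursday.
December 1 by year: 2074:Sat✓ 2075:Sun 2076:Tue 2077:Wed 2078:Thu✓ 2079:Fri✓ 2080:Sun 2081:Mon 2082:Tue 2083:Wed 2084:Fri✓ 2085:Sat✓ 2086:Sun 2087:Mon 2088:Wed …(14 more)… 2103:Sat✓ 2104:Mon 2105:Tue 2106:Wed 2107:Thu✓ 2108:Sat✓ 2109:Sun 2110:Mon 2111:Tue 2112:Thu✓ 2113:Fri✓ 2114:Sat✓ 2115:Sun 2116:Tue 2117:Wed
Years with five Saturdays: 2074, 2078, 2079, 2084, 2085, 2089, 2090, 2091, 2095, 2096, 2101, 2102, 2103, 2107, 2108, 2112, 2113, 2114 → 18.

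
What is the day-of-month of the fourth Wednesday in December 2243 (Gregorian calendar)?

27

December 1, 2243 is a Friday, so the first Wednesday is the 6th.
The fourth Wednesday is 6 + 21 = 27.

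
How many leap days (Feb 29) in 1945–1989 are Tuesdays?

1

Leap years in 1945–1989: 11 of them.
Feb 29 weekday advances by 5 (mod 7) from one leap year to the next four years later (or differs when a century non-leap intervenes).
Leap-day weekdays: 1948:Sun 1952:Fri 1956:Wed 1960:Mon 1964:Sat 1968:Thu 1972:Tue✓ 1976:Sun 1980:Fri 1984:Wed 1988:Mon
Tuesday: 1972 → 1.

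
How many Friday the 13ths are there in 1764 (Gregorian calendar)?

3

Check the 13th of each month of 1764: Jan 13: Fri, Feb 13: Mon, Mar 13: Tue, Apr 13: Fri, May 13: Sun, Jun 13: Wed, Jul 13: Fri, Aug 13: Mon, Sep 13: Thu, Oct 13: Sat, Nov 13: Tue, Dec 13: Thu.
Friday occurs in January, April, July — 3 months.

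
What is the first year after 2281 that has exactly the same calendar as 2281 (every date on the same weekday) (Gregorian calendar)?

2287

Two years share a calendar iff Jan 1 falls on the same weekday and both are leap or both are common. 2281: Jan 1 is Saturday, common year.
2282: Jan 1 Sunday, common
2283: Jan 1 Monday, common
2284: Jan 1 Tuesday, leap
2285: Jan 1 Thursday, common
2286: Jan 1 Friday, common
2287: Jan 1 Saturday, common
2287 matches on both conditions.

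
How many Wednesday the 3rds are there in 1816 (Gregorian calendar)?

Check the 3rd of each month of 1816: Jan 3: Wed, Feb 3: Sat, Mar 3: Sun, Apr 3: Wed, May 3: Fri, Jun 3: Mon, Jul 3: Wed, Aug 3: Sat, Sep 3: Tue, Oct 3: Thu, Nov 3: Sun, Dec 3: Tue.
Wednesday occurs in January, April, July — 3 months.

3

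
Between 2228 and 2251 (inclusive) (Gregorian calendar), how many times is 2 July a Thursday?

Track 2 July's weekday year by year (advancing +1, or +2 across a Feb 29):
  2228: Wed  2229: Thu (+1) ✓  2230: Fri (+1)  2231: Sat (+1)  2232: Mon (+2)
  2233: Tue (+1)  2234: Wed (+1)  2235: Thu (+1) ✓  2236: Sat (+2)  2237: Sun (+1)
  2238: Mon (+1)  2239: Tue (+1)  2240: Thu (+2) ✓  2241: Fri (+1)  2242: Sat (+1)
  2243: Sun (+1)  2244: Tue (+2)  2245: Wed (+1)  2246: Thu (+1) ✓  2247: Fri (+1)
  2248: Sun (+2)  2249: Mon (+1)  2250: Tue (+1)  2251: Wed (+1)
Thursday years: 2229, 2235, 2240, 2246 — 4 in total.

4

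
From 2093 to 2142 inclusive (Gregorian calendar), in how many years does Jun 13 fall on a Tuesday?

6

Track Jun 13's weekday year by year (advancing +1, or +2 across a Feb 29):
  2093: Sat  2094: Sun (+1)  2095: Mon (+1)  2096: Wed (+2)  2097: Thu (+1)
  2098: Fri (+1)  2099: Sat (+1)  2100: Sun (+1)  2101: Mon (+1)  2102: Tue (+1) ✓
  2103: Wed (+1)  2104: Fri (+2)  2105: Sat (+1)  2106: Sun (+1)  … (22 more years) …
  2129: Mon (+1)  2130: Tue (+1) ✓  2131: Wed (+1)  2132: Fri (+2)  2133: Sat (+1)
  2134: Sun (+1)  2135: Mon (+1)  2136: Wed (+2)  2137: Thu (+1)  2138: Fri (+1)
  2139: Sat (+1)  2140: Mon (+2)  2141: Tue (+1) ✓  2142: Wed (+1)
Tuesday years: 2102, 2113, 2119, 2124, 2130, 2141 — 6 in total.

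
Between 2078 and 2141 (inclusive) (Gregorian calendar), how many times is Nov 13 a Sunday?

10

Track Nov 13's weekday year by year (advancing +1, or +2 across a Feb 29):
  2078: Sun ✓  2079: Mon (+1)  2080: Wed (+2)  2081: Thu (+1)  2082: Fri (+1)
  2083: Sat (+1)  2084: Mon (+2)  2085: Tue (+1)  2086: Wed (+1)  2087: Thu (+1)
  2088: Sat (+2)  2089: Sun (+1) ✓  2090: Mon (+1)  2091: Tue (+1)  … (36 more years) …
  2128: Sat (+2)  2129: Sun (+1) ✓  2130: Mon (+1)  2131: Tue (+1)  2132: Thu (+2)
  2133: Fri (+1)  2134: Sat (+1)  2135: Sun (+1) ✓  2136: Tue (+2)  2137: Wed (+1)
  2138: Thu (+1)  2139: Fri (+1)  2140: Sun (+2) ✓  2141: Mon (+1)
Sunday years: 2078, 2089, 2095, 2101, 2107, 2112, 2118, 2129, 2135, 2140 — 10 in total.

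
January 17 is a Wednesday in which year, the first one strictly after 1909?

From one year to the next, a fixed date's weekday advances by 1, or by 2 when a Feb 29 lies between the two dates.
1909: January 17 is Sunday.
1910: Monday (+1)
1911: Tuesday (+1)
1912: Wednesday (+1)
January 17 falls on a Wednesday in 1912.

1912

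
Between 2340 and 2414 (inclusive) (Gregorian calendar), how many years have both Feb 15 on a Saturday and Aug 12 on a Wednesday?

Check each year's weekday for Feb 15 and Aug 12:
  2340: Thu/Mon  2341: Sat/Tue  2342: Sun/Wed  2343: Mon/Thu  2344: Tue/Sat  2345: Thu/Sun  2346: Fri/Mon  2347: Sat/Tue  2348: Sun/Thu  2349: Tue/Fri  2350: Wed/Sat  2351: Thu/Sun  2352: Fri/Tue  2353: Sun/Wed  …(47 more)…  2401: Thu/Sun  2402: Fri/Mon  2403: Sat/Tue  2404: Sun/Thu  2405: Tue/Fri  2406: Wed/Sat  2407: Thu/Sun  2408: Fri/Tue  2409: Sun/Wed  2410: Mon/Thu  2411: Tue/Fri  2412: Wed/Sun  2413: Fri/Mon  2414: Sat/Tue
Both conditions hold in: 2364, 2392 — 2.

2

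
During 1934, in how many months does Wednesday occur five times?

A month of length L has five Wednesdays iff its first Wednesday is on day ≤ L−28 (so day 1–3 in a 31-day month, 1–2 in a 30-day month, day 1 in a leap February).
Checking each month of 1934: Jan starts Mon (31d) ✓; Feb starts Thu (28d); Mar starts Thu (31d); Apr starts Sun (30d); May starts Tue (31d) ✓; Jun starts Fri (30d); Jul starts Sun (31d); Aug starts Wed (31d) ✓; Sep starts Sat (30d); Oct starts Mon (31d) ✓; Nov starts Thu (30d); Dec starts Sat (31d).
Five-Wednesday months: January, May, August, October → 4.

4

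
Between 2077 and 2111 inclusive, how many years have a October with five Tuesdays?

13

October has 31 days; it has five Tuesdays when Tuesday falls among the first (month-length − 28) days — i.e. when October 1 is one of Tuesday/Monday/Sunday.
October 1 by year: 2077:Fri 2078:Sat 2079:Sun✓ 2080:Tue✓ 2081:Wed 2082:Thu 2083:Fri 2084:Sun✓ 2085:Mon✓ 2086:Tue✓ 2087:Wed 2088:Fri 2089:Sat 2090:Sun✓ 2091:Mon✓ …(5 more)… 2097:Tue✓ 2098:Wed 2099:Thu 2100:Fri 2101:Sat 2102:Sun✓ 2103:Mon✓ 2104:Wed 2105:Thu 2106:Fri 2107:Sat 2108:Mon✓ 2109:Tue✓ 2110:Wed 2111:Thu
Years with five Tuesdays: 2079, 2080, 2084, 2085, 2086, 2090, 2091, 2096, 2097, 2102, 2103, 2108, 2109 → 13.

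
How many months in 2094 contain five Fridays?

A month of length L has five Fridays iff its first Friday is on day ≤ L−28 (so day 1–3 in a 31-day month, 1–2 in a 30-day month, day 1 in a leap February).
Checking each month of 2094: Jan starts Fri (31d) ✓; Feb starts Mon (28d); Mar starts Mon (31d); Apr starts Thu (30d) ✓; May starts Sat (31d); Jun starts Tue (30d); Jul starts Thu (31d) ✓; Aug starts Sun (31d); Sep starts Wed (30d); Oct starts Fri (31d) ✓; Nov starts Mon (30d); Dec starts Wed (31d) ✓.
Five-Friday months: January, April, July, October, December → 5.

5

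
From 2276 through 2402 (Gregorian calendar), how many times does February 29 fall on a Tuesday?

Leap years in 2276–2402: 31 of them.
Feb 29 weekday advances by 5 (mod 7) from one leap year to the next four years later (or differs when a century non-leap intervenes).
Leap-day weekdays: 2276:Tue✓ 2280:Sun 2284:Fri 2288:Wed 2292:Mon 2296:Sat 2304:Mon 2308:Sat 2312:Thu 2316:Tue✓ 2320:Sun 2324:Fri 2328:Wed …(5 more)… 2352:Fri 2356:Wed 2360:Mon 2364:Sat 2368:Thu 2372:Tue✓ 2376:Sun 2380:Fri 2384:Wed 2388:Mon 2392:Sat 2396:Thu 2400:Tue✓
Tuesday: 2276, 2316, 2344, 2372, 2400 → 5.

5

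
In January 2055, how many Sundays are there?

5

January 2055 has 31 days and begins on Friday.
The first Sunday is January 3.
Sundays fall on 3, 10, 17, 24, 31 — that's 5.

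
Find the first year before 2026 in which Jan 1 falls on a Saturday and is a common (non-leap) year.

2022

Jan 1 advances by 2 weekdays after a leap year and by 1 after a common year.
2026: Jan 1 is Thursday.
2025: Wednesday
2024: Monday (leap)
2023: Sunday
2022: Saturday
2022 begins on a Saturday and is a common year.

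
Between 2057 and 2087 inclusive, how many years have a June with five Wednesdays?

June has 30 days; it has five Wednesdays when Wednesday falls among the first (month-length − 28) days — i.e. when June 1 is one of Wednesday/Tuesday.
June 1 by year: 2057:Fri 2058:Sat 2059:Sun 2060:Tue✓ 2061:Wed✓ 2062:Thu 2063:Fri 2064:Sun 2065:Mon 2066:Tue✓ 2067:Wed✓ 2068:Fri 2069:Sat 2070:Sun 2071:Mon 2072:Wed✓ 2073:Thu 2074:Fri 2075:Sat 2076:Mon 2077:Tue✓ 2078:Wed✓ 2079:Thu 2080:Sat 2081:Sun 2082:Mon 2083:Tue✓ 2084:Thu 2085:Fri 2086:Sat 2087:Sun
Years with five Wednesdays: 2060, 2061, 2066, 2067, 2072, 2077, 2078, 2083 → 8.

8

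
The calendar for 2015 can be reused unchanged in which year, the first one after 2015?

2026

Two years share a calendar iff Jan 1 falls on the same weekday and both are leap or both are common. 2015: Jan 1 is Thursday, common year.
2016: Jan 1 Friday, leap
2017: Jan 1 Sunday, common
2018: Jan 1 Monday, common
2019: Jan 1 Tuesday, common
2020: Jan 1 Wednesday, leap
2021: Jan 1 Friday, common
2022: Jan 1 Saturday, common
2023: Jan 1 Sunday, common
2024: Jan 1 Monday, leap
2025: Jan 1 Wednesday, common
2026: Jan 1 Thursday, common
2026 matches on both conditions.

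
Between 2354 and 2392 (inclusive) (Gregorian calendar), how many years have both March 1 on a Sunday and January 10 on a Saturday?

4

Check each year's weekday for March 1 and January 10:
  2354: Mon/Sun  2355: Tue/Mon  2356: Thu/Tue  2357: Fri/Thu  2358: Sat/Fri  2359: Sun/Sat ✓  2360: Tue/Sun  2361: Wed/Tue  2362: Thu/Wed  2363: Fri/Thu  2364: Sun/Fri  2365: Mon/Sun  2366: Tue/Mon  2367: Wed/Tue  …(11 more)…  2379: Thu/Wed  2380: Sat/Thu  2381: Sun/Sat ✓  2382: Mon/Sun  2383: Tue/Mon  2384: Thu/Tue  2385: Fri/Thu  2386: Sat/Fri  2387: Sun/Sat ✓  2388: Tue/Sun  2389: Wed/Tue  2390: Thu/Wed  2391: Fri/Thu  2392: Sun/Fri
Both conditions hold in: 2359, 2370, 2381, 2387 — 4.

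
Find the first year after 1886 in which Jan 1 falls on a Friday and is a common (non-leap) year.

1897

Jan 1 advances by 2 weekdays after a leap year and by 1 after a common year.
1886: Jan 1 is Friday.
1887: Saturday
1888: Sunday (leap)
1889: Tuesday
1890: Wednesday
1891: Thursday
1892: Friday (leap)
1893: Sunday
1894: Monday
1895: Tuesday
1896: Wednesday (leap)
1897: Friday
1897 begins on a Friday and is a common year.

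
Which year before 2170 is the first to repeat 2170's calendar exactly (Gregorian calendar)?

2159

Two years share a calendar iff Jan 1 falls on the same weekday and both are leap or both are common. 2170: Jan 1 is Monday, common year.
2169: Jan 1 Sunday, common
2168: Jan 1 Friday, leap
2167: Jan 1 Thursday, common
2166: Jan 1 Wednesday, common
2165: Jan 1 Tuesday, common
2164: Jan 1 Sunday, leap
2163: Jan 1 Saturday, common
2162: Jan 1 Friday, common
2161: Jan 1 Thursday, common
2160: Jan 1 Tuesday, leap
2159: Jan 1 Monday, common
2159 matches on both conditions.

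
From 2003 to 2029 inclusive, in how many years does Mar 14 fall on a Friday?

4

Track Mar 14's weekday year by year (advancing +1, or +2 across a Feb 29):
  2003: Fri ✓  2004: Sun (+2)  2005: Mon (+1)  2006: Tue (+1)  2007: Wed (+1)
  2008: Fri (+2) ✓  2009: Sat (+1)  2010: Sun (+1)  2011: Mon (+1)  2012: Wed (+2)
  2013: Thu (+1)  2014: Fri (+1) ✓  2015: Sat (+1)  2016: Mon (+2)  2017: Tue (+1)
  2018: Wed (+1)  2019: Thu (+1)  2020: Sat (+2)  2021: Sun (+1)  2022: Mon (+1)
  2023: Tue (+1)  2024: Thu (+2)  2025: Fri (+1) ✓  2026: Sat (+1)  2027: Sun (+1)
  2028: Tue (+2)  2029: Wed (+1)
Friday years: 2003, 2008, 2014, 2025 — 4 in total.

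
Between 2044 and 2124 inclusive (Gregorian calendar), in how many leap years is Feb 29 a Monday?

3

Leap years in 2044–2124: 20 of them.
Feb 29 weekday advances by 5 (mod 7) from one leap year to the next four years later (or differs when a century non-leap intervenes).
Leap-day weekdays: 2044:Mon✓ 2048:Sat 2052:Thu 2056:Tue 2060:Sun 2064:Fri 2068:Wed 2072:Mon✓ 2076:Sat 2080:Thu 2084:Tue 2088:Sun 2092:Fri 2096:Wed 2104:Fri 2108:Wed 2112:Mon✓ 2116:Sat 2120:Thu 2124:Tue
Monday: 2044, 2072, 2112 → 3.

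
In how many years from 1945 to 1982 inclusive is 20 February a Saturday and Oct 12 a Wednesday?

Check each year's weekday for 20 February and Oct 12:
  1945: Tue/Fri  1946: Wed/Sat  1947: Thu/Sun  1948: Fri/Tue  1949: Sun/Wed  1950: Mon/Thu  1951: Tue/Fri  1952: Wed/Sun  1953: Fri/Mon  1954: Sat/Tue  1955: Sun/Wed  1956: Mon/Fri  1957: Wed/Sat  1958: Thu/Sun  …(10 more)…  1969: Thu/Sun  1970: Fri/Mon  1971: Sat/Tue  1972: Sun/Thu  1973: Tue/Fri  1974: Wed/Sat  1975: Thu/Sun  1976: Fri/Tue  1977: Sun/Wed  1978: Mon/Thu  1979: Tue/Fri  1980: Wed/Sun  1981: Fri/Mon  1982: Sat/Tue
Both conditions hold in: 1960 — 1.

1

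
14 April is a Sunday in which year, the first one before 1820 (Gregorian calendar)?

From one year to the next, a fixed date's weekday advances by 1, or by 2 when a Feb 29 lies between the two dates.
1820: April 14 is Friday.
1819: Wednesday (−2)
1818: Tuesday (−1)
1817: Monday (−1)
1816: Sunday (−1)
14 April falls on a Sunday in 1816.

1816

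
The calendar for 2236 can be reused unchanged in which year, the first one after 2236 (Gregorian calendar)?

Two years share a calendar iff Jan 1 falls on the same weekday and both are leap or both are common. 2236: Jan 1 is Friday, leap year.
2237: Jan 1 Sunday, common
2238: Jan 1 Monday, common
2239: Jan 1 Tuesday, common
2240: Jan 1 Wednesday, leap
2241: Jan 1 Friday, common
2242: Jan 1 Saturday, common
2243: Jan 1 Sunday, common
2244: Jan 1 Monday, leap
2245: Jan 1 Wednesday, common
2246: Jan 1 Thursday, common
2247: Jan 1 Friday, common
2248: Jan 1 Saturday, leap
2249: Jan 1 Monday, common
2250: Jan 1 Tuesday, common
2251: Jan 1 Wednesday, common
2252: Jan 1 Thursday, leap
2253: Jan 1 Saturday, common
2254: Jan 1 Sunday, common
2255: Jan 1 Monday, common
2256: Jan 1 Tuesday, leap
2257: Jan 1 Thursday, common
2258: Jan 1 Friday, common
2259: Jan 1 Saturday, common
2260: Jan 1 Sunday, leap
2261: Jan 1 Tuesday, common
2262: Jan 1 Wednesday, common
2263: Jan 1 Thursday, common
2264: Jan 1 Friday, leap
2264 matches on both conditions.

2264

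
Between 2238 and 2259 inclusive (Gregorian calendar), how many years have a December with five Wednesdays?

December has 31 days; it has five Wednesdays when Wednesday falls among the first (month-length − 28) days — i.e. when December 1 is one of Wednesday/Tuesday/Monday.
December 1 by year: 2238:Sat 2239:Sun 2240:Tue✓ 2241:Wed✓ 2242:Thu 2243:Fri 2244:Sun 2245:Mon✓ 2246:Tue✓ 2247:Wed✓ 2248:Fri 2249:Sat 2250:Sun 2251:Mon✓ 2252:Wed✓ 2253:Thu 2254:Fri 2255:Sat 2256:Mon✓ 2257:Tue✓ 2258:Wed✓ 2259:Thu
Years with five Wednesdays: 2240, 2241, 2245, 2246, 2247, 2251, 2252, 2256, 2257, 2258 → 10.

10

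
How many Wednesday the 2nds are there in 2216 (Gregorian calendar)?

Check the 2nd of each month of 2216: Jan 2: Tue, Feb 2: Fri, Mar 2: Sat, Apr 2: Tue, May 2: Thu, Jun 2: Sun, Jul 2: Tue, Aug 2: Fri, Sep 2: Mon, Oct 2: Wed, Nov 2: Sat, Dec 2: Mon.
Wednesday occurs in October — 1 month.

1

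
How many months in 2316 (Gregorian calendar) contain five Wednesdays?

A month of length L has five Wednesdays iff its first Wednesday is on day ≤ L−28 (so day 1–3 in a 31-day month, 1–2 in a 30-day month, day 1 in a leap February).
Checking each month of 2316: Jan starts Sat (31d); Feb starts Tue (29d); Mar starts Wed (31d) ✓; Apr starts Sat (30d); May starts Mon (31d) ✓; Jun starts Thu (30d); Jul starts Sat (31d); Aug starts Tue (31d) ✓; Sep starts Fri (30d); Oct starts Sun (31d); Nov starts Wed (30d) ✓; Dec starts Fri (31d).
Five-Wednesday months: March, May, August, November → 4.

4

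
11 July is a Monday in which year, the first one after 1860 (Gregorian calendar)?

From one year to the next, a fixed date's weekday advances by 1, or by 2 when a Feb 29 lies between the two dates.
1860: July 11 is Wednesday.
1861: Thursday (+1)
1862: Friday (+1)
1863: Saturday (+1)
1864: Monday (+2)
11 July falls on a Monday in 1864.

1864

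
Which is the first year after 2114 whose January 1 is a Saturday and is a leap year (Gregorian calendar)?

2124

Jan 1 advances by 2 weekdays after a leap year and by 1 after a common year.
2114: Jan 1 is Monday.
2115: Tuesday
2116: Wednesday (leap)
2117: Friday
2118: Saturday
2119: Sunday
2120: Monday (leap)
2121: Wednesday
2122: Thursday
2123: Friday
2124: Saturday (leap)
2124 begins on a Saturday and is a leap year.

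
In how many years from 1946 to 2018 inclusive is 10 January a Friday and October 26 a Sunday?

8

Check each year's weekday for 10 January and October 26:
  1946: Thu/Sat  1947: Fri/Sun ✓  1948: Sat/Tue  1949: Mon/Wed  1950: Tue/Thu  1951: Wed/Fri  1952: Thu/Sun  1953: Sat/Mon  1954: Sun/Tue  1955: Mon/Wed  1956: Tue/Fri  1957: Thu/Sat  1958: Fri/Sun ✓  1959: Sat/Mon  …(45 more)…  2005: Mon/Wed  2006: Tue/Thu  2007: Wed/Fri  2008: Thu/Sun  2009: Sat/Mon  2010: Sun/Tue  2011: Mon/Wed  2012: Tue/Fri  2013: Thu/Sat  2014: Fri/Sun ✓  2015: Sat/Mon  2016: Sun/Wed  2017: Tue/Thu  2018: Wed/Fri
Both conditions hold in: 1947, 1958, 1969, 1975, 1986, 1997, 2003, 2014 — 8.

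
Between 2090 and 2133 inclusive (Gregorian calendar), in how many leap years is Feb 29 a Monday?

1

Leap years in 2090–2133: 10 of them.
Feb 29 weekday advances by 5 (mod 7) from one leap year to the next four years later (or differs when a century non-leap intervenes).
Leap-day weekdays: 2092:Fri 2096:Wed 2104:Fri 2108:Wed 2112:Mon✓ 2116:Sat 2120:Thu 2124:Tue 2128:Sun 2132:Fri
Monday: 2112 → 1.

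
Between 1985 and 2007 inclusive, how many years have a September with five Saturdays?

7

September has 30 days; it has five Saturdays when Saturday falls among the first (month-length − 28) days — i.e. when September 1 is one of Saturday/Friday.
September 1 by year: 1985:Sun 1986:Mon 1987:Tue 1988:Thu 1989:Fri✓ 1990:Sat✓ 1991:Sun 1992:Tue 1993:Wed 1994:Thu 1995:Fri✓ 1996:Sun 1997:Mon 1998:Tue 1999:Wed 2000:Fri✓ 2001:Sat✓ 2002:Sun 2003:Mon 2004:Wed 2005:Thu 2006:Fri✓ 2007:Sat✓
Years with five Saturdays: 1989, 1990, 1995, 2000, 2001, 2006, 2007 → 7.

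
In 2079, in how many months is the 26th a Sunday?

3

Check the 26th of each month of 2079: Jan 26: Thu, Feb 26: Sun, Mar 26: Sun, Apr 26: Wed, May 26: Fri, Jun 26: Mon, Jul 26: Wed, Aug 26: Sat, Sep 26: Tue, Oct 26: Thu, Nov 26: Sun, Dec 26: Tue.
Sunday occurs in February, March, November — 3 months.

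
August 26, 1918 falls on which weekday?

January 1, 1918 is a Tuesday.
August 26 is day 238 of the year, i.e. 237 days after Jan 1.
237 mod 7 = 6, so advance 6 weekdays from Tuesday: Monday.

Monday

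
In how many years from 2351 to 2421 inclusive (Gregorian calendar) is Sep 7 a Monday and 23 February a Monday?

8

Check each year's weekday for Sep 7 and 23 February:
  2351: Fri/Fri  2352: Sun/Sat  2353: Mon/Mon ✓  2354: Tue/Tue  2355: Wed/Wed  2356: Fri/Thu  2357: Sat/Sat  2358: Sun/Sun  2359: Mon/Mon ✓  2360: Wed/Tue  2361: Thu/Thu  2362: Fri/Fri  2363: Sat/Sat  2364: Mon/Sun  …(43 more)…  2408: Sun/Sat  2409: Mon/Mon ✓  2410: Tue/Tue  2411: Wed/Wed  2412: Fri/Thu  2413: Sat/Sat  2414: Sun/Sun  2415: Mon/Mon ✓  2416: Wed/Tue  2417: Thu/Thu  2418: Fri/Fri  2419: Sat/Sat  2420: Mon/Sun  2421: Tue/Tue
Both conditions hold in: 2353, 2359, 2370, 2381, 2387, 2398, 2409, 2415 — 8.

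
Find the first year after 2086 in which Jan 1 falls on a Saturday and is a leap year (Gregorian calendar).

Jan 1 advances by 2 weekdays after a leap year and by 1 after a common year.
2086: Jan 1 is Tuesday.
2087: Wednesday
2088: Thursday (leap)
2089: Saturday
2090: Sunday
2091: Monday
2092: Tuesday (leap)
2093: Thursday
2094: Friday
2095: Saturday
2096: Sunday (leap)
2097: Tuesday
2098: Wednesday
2099: Thursday
2100: Friday
2101: Saturday
2102: Sunday
2103: Monday
2104: Tuesday (leap)
2105: Thursday
2106: Friday
2107: Saturday
2108: Sunday (leap)
2109: Tuesday
2110: Wednesday
2111: Thursday
2112: Friday (leap)
2113: Sunday
2114: Monday
2115: Tuesday
2116: Wednesday (leap)
2117: Friday
2118: Saturday
2119: Sunday
2120: Monday (leap)
2121: Wednesday
2122: Thursday
2123: Friday
2124: Saturday (leap)
2124 begins on a Saturday and is a leap year.

2124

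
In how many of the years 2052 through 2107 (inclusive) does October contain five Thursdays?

October has 31 days; it has five Thursdays when Thursday falls among the first (month-length − 28) days — i.e. when October 1 is one of Thursday/Wednesday/Tuesday.
October 1 by year: 2052:Tue✓ 2053:Wed✓ 2054:Thu✓ 2055:Fri 2056:Sun 2057:Mon 2058:Tue✓ 2059:Wed✓ 2060:Fri 2061:Sat 2062:Sun 2063:Mon 2064:Wed✓ 2065:Thu✓ 2066:Fri …(26 more)… 2093:Thu✓ 2094:Fri 2095:Sat 2096:Mon 2097:Tue✓ 2098:Wed✓ 2099:Thu✓ 2100:Fri 2101:Sat 2102:Sun 2103:Mon 2104:Wed✓ 2105:Thu✓ 2106:Fri 2107:Sat
Years with five Thursdays: 2052, 2053, 2054, 2058, 2059, 2064, 2065, 2069, 2070, 2071, 2075, 2076, 2080, 2081, 2082, 2086, 2087, 2092, 2093, 2097, 2098, 2099, 2104, 2105 → 24.

24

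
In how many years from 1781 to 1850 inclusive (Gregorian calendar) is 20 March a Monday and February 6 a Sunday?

Check each year's weekday for 20 March and February 6:
  1781: Tue/Tue  1782: Wed/Wed  1783: Thu/Thu  1784: Sat/Fri  1785: Sun/Sun  1786: Mon/Mon  1787: Tue/Tue  1788: Thu/Wed  1789: Fri/Fri  1790: Sat/Sat  1791: Sun/Sun  1792: Tue/Mon  1793: Wed/Wed  1794: Thu/Thu  …(42 more)…  1837: Mon/Mon  1838: Tue/Tue  1839: Wed/Wed  1840: Fri/Thu  1841: Sat/Sat  1842: Sun/Sun  1843: Mon/Mon  1844: Wed/Tue  1845: Thu/Thu  1846: Fri/Fri  1847: Sat/Sat  1848: Mon/Sun ✓  1849: Tue/Tue  1850: Wed/Wed
Both conditions hold in: 1820, 1848 — 2.

2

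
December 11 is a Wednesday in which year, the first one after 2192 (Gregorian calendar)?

From one year to the next, a fixed date's weekday advances by 1, or by 2 when a Feb 29 lies between the two dates.
2192: December 11 is Tuesday.
2193: Wednesday (+1)
December 11 falls on a Wednesday in 2193.

2193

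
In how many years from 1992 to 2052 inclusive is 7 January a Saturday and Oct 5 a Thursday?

7

Check each year's weekday for 7 January and Oct 5:
  1992: Tue/Mon  1993: Thu/Tue  1994: Fri/Wed  1995: Sat/Thu ✓  1996: Sun/Sat  1997: Tue/Sun  1998: Wed/Mon  1999: Thu/Tue  2000: Fri/Thu  2001: Sun/Fri  2002: Mon/Sat  2003: Tue/Sun  2004: Wed/Tue  2005: Fri/Wed  …(33 more)…  2039: Fri/Wed  2040: Sat/Fri  2041: Mon/Sat  2042: Tue/Sun  2043: Wed/Mon  2044: Thu/Wed  2045: Sat/Thu ✓  2046: Sun/Fri  2047: Mon/Sat  2048: Tue/Mon  2049: Thu/Tue  2050: Fri/Wed  2051: Sat/Thu ✓  2052: Sun/Sat
Both conditions hold in: 1995, 2006, 2017, 2023, 2034, 2045, 2051 — 7.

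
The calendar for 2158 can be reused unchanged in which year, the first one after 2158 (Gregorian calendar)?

2169

Two years share a calendar iff Jan 1 falls on the same weekday and both are leap or both are common. 2158: Jan 1 is Sunday, common year.
2159: Jan 1 Monday, common
2160: Jan 1 Tuesday, leap
2161: Jan 1 Thursday, common
2162: Jan 1 Friday, common
2163: Jan 1 Saturday, common
2164: Jan 1 Sunday, leap
2165: Jan 1 Tuesday, common
2166: Jan 1 Wednesday, common
2167: Jan 1 Thursday, common
2168: Jan 1 Friday, leap
2169: Jan 1 Sunday, common
2169 matches on both conditions.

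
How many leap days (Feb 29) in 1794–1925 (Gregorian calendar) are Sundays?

4

Leap years in 1794–1925: 31 of them.
Feb 29 weekday advances by 5 (mod 7) from one leap year to the next four years later (or differs when a century non-leap intervenes).
Leap-day weekdays: 1796:Mon 1804:Wed 1808:Mon 1812:Sat 1816:Thu 1820:Tue 1824:Sun✓ 1828:Fri 1832:Wed 1836:Mon 1840:Sat 1844:Thu 1848:Tue …(5 more)… 1872:Thu 1876:Tue 1880:Sun✓ 1884:Fri 1888:Wed 1892:Mon 1896:Sat 1904:Mon 1908:Sat 1912:Thu 1916:Tue 1920:Sun✓ 1924:Fri
Sunday: 1824, 1852, 1880, 1920 → 4.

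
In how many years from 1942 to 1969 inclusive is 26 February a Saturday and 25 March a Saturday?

1

Check each year's weekday for 26 February and 25 March:
  1942: Thu/Wed  1943: Fri/Thu  1944: Sat/Sat ✓  1945: Mon/Sun  1946: Tue/Mon  1947: Wed/Tue  1948: Thu/Thu  1949: Sat/Fri  1950: Sun/Sat  1951: Mon/Sun  1952: Tue/Tue  1953: Thu/Wed  1954: Fri/Thu  1955: Sat/Fri  1956: Sun/Sun  1957: Tue/Mon  1958: Wed/Tue  1959: Thu/Wed  1960: Fri/Fri  1961: Sun/Sat  1962: Mon/Sun  1963: Tue/Mon  1964: Wed/Wed  1965: Fri/Thu  1966: Sat/Fri  1967: Sun/Sat  1968: Mon/Mon  1969: Wed/Tue
Both conditions hold in: 1944 — 1.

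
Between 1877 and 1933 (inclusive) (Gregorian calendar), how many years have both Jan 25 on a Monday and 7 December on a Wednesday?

3

Check each year's weekday for Jan 25 and 7 December:
  1877: Thu/Fri  1878: Fri/Sat  1879: Sat/Sun  1880: Sun/Tue  1881: Tue/Wed  1882: Wed/Thu  1883: Thu/Fri  1884: Fri/Sun  1885: Sun/Mon  1886: Mon/Tue  1887: Tue/Wed  1888: Wed/Fri  1889: Fri/Sat  1890: Sat/Sun  …(29 more)…  1920: Sun/Tue  1921: Tue/Wed  1922: Wed/Thu  1923: Thu/Fri  1924: Fri/Sun  1925: Sun/Mon  1926: Mon/Tue  1927: Tue/Wed  1928: Wed/Fri  1929: Fri/Sat  1930: Sat/Sun  1931: Sun/Mon  1932: Mon/Wed ✓  1933: Wed/Thu
Both conditions hold in: 1892, 1904, 1932 — 3.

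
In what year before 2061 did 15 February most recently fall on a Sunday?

2060

From one year to the next, a fixed date's weekday advances by 1, or by 2 when a Feb 29 lies between the two dates.
2061: February 15 is Tuesday.
2060: Sunday (−2)
15 February falls on a Sunday in 2060.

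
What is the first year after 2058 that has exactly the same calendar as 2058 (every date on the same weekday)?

Two years share a calendar iff Jan 1 falls on the same weekday and both are leap or both are common. 2058: Jan 1 is Tuesday, common year.
2059: Jan 1 Wednesday, common
2060: Jan 1 Thursday, leap
2061: Jan 1 Saturday, common
2062: Jan 1 Sunday, common
2063: Jan 1 Monday, common
2064: Jan 1 Tuesday, leap
2065: Jan 1 Thursday, common
2066: Jan 1 Friday, common
2067: Jan 1 Saturday, common
2068: Jan 1 Sunday, leap
2069: Jan 1 Tuesday, common
2069 matches on both conditions.

2069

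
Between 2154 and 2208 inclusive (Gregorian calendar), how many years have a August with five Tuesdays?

22

August has 31 days; it has five Tuesdays when Tuesday falls among the first (month-length − 28) days — i.e. when August 1 is one of Tuesday/Monday/Sunday.
August 1 by year: 2154:Thu 2155:Fri 2156:Sun✓ 2157:Mon✓ 2158:Tue✓ 2159:Wed 2160:Fri 2161:Sat 2162:Sun✓ 2163:Mon✓ 2164:Wed 2165:Thu 2166:Fri 2167:Sat 2168:Mon✓ …(25 more)… 2194:Fri 2195:Sat 2196:Mon✓ 2197:Tue✓ 2198:Wed 2199:Thu 2200:Fri 2201:Sat 2202:Sun✓ 2203:Mon✓ 2204:Wed 2205:Thu 2206:Fri 2207:Sat 2208:Mon✓
Years with five Tuesdays: 2156, 2157, 2158, 2162, 2163, 2168, 2169, 2173, 2174, 2175, 2179, 2180, 2184, 2185, 2186, 2190, 2191, 2196, 2197, 2202, 2203, 2208 → 22.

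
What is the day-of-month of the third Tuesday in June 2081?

17

June 1, 2081 is a Sunday, so the first Tuesday is the 3rd.
The third Tuesday is 3 + 14 = 17.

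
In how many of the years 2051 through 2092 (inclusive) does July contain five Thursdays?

July has 31 days; it has five Thursdays when Thursday falls among the first (month-length − 28) days — i.e. when July 1 is one of Thursday/Wednesday/Tuesday.
July 1 by year: 2051:Sat 2052:Mon 2053:Tue✓ 2054:Wed✓ 2055:Thu✓ 2056:Sat 2057:Sun 2058:Mon 2059:Tue✓ 2060:Thu✓ 2061:Fri 2062:Sat 2063:Sun 2064:Tue✓ 2065:Wed✓ …(12 more)… 2078:Fri 2079:Sat 2080:Mon 2081:Tue✓ 2082:Wed✓ 2083:Thu✓ 2084:Sat 2085:Sun 2086:Mon 2087:Tue✓ 2088:Thu✓ 2089:Fri 2090:Sat 2091:Sun 2092:Tue✓
Years with five Thursdays: 2053, 2054, 2055, 2059, 2060, 2064, 2065, 2066, 2070, 2071, 2076, 2077, 2081, 2082, 2083, 2087, 2088, 2092 → 18.

18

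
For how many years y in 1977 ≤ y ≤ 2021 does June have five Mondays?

June has 30 days; it has five Mondays when Monday falls among the first (month-length − 28) days — i.e. when June 1 is one of Monday/Sunday.
June 1 by year: 1977:Wed 1978:Thu 1979:Fri 1980:Sun✓ 1981:Mon✓ 1982:Tue 1983:Wed 1984:Fri 1985:Sat 1986:Sun✓ 1987:Mon✓ 1988:Wed 1989:Thu 1990:Fri 1991:Sat …(15 more)… 2007:Fri 2008:Sun✓ 2009:Mon✓ 2010:Tue 2011:Wed 2012:Fri 2013:Sat 2014:Sun✓ 2015:Mon✓ 2016:Wed 2017:Thu 2018:Fri 2019:Sat 2020:Mon✓ 2021:Tue
Years with five Mondays: 1980, 1981, 1986, 1987, 1992, 1997, 1998, 2003, 2008, 2009, 2014, 2015, 2020 → 13.

13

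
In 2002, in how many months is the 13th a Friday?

Check the 13th of each month of 2002: Jan 13: Sun, Feb 13: Wed, Mar 13: Wed, Apr 13: Sat, May 13: Mon, Jun 13: Thu, Jul 13: Sat, Aug 13: Tue, Sep 13: Fri, Oct 13: Sun, Nov 13: Wed, Dec 13: Fri.
Friday occurs in September, December — 2 months.

2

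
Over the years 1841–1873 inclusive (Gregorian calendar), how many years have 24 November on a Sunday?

5

Track 24 November's weekday year by year (advancing +1, or +2 across a Feb 29):
  1841: Wed  1842: Thu (+1)  1843: Fri (+1)  1844: Sun (+2) ✓  1845: Mon (+1)
  1846: Tue (+1)  1847: Wed (+1)  1848: Fri (+2)  1849: Sat (+1)  1850: Sun (+1) ✓
  1851: Mon (+1)  1852: Wed (+2)  1853: Thu (+1)  1854: Fri (+1)  … (5 more years) …
  1860: Sat (+2)  1861: Sun (+1) ✓  1862: Mon (+1)  1863: Tue (+1)  1864: Thu (+2)
  1865: Fri (+1)  1866: Sat (+1)  1867: Sun (+1) ✓  1868: Tue (+2)  1869: Wed (+1)
  1870: Thu (+1)  1871: Fri (+1)  1872: Sun (+2) ✓  1873: Mon (+1)
Sunday years: 1844, 1850, 1861, 1867, 1872 — 5 in total.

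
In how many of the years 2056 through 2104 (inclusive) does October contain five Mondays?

22

October has 31 days; it has five Mondays when Monday falls among the first (month-length − 28) days — i.e. when October 1 is one of Monday/Sunday/Saturday.
October 1 by year: 2056:Sun✓ 2057:Mon✓ 2058:Tue 2059:Wed 2060:Fri 2061:Sat✓ 2062:Sun✓ 2063:Mon✓ 2064:Wed 2065:Thu 2066:Fri 2067:Sat✓ 2068:Mon✓ 2069:Tue 2070:Wed …(19 more)… 2090:Sun✓ 2091:Mon✓ 2092:Wed 2093:Thu 2094:Fri 2095:Sat✓ 2096:Mon✓ 2097:Tue 2098:Wed 2099:Thu 2100:Fri 2101:Sat✓ 2102:Sun✓ 2103:Mon✓ 2104:Wed
Years with five Mondays: 2056, 2057, 2061, 2062, 2063, 2067, 2068, 2072, 2073, 2074, 2078, 2079, 2084, 2085, 2089, 2090, 2091, 2095, 2096, 2101, 2102, 2103 → 22.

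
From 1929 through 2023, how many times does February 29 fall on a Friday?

3

Leap years in 1929–2023: 23 of them.
Feb 29 weekday advances by 5 (mod 7) from one leap year to the next four years later (or differs when a century non-leap intervenes).
Leap-day weekdays: 1932:Mon 1936:Sat 1940:Thu 1944:Tue 1948:Sun 1952:Fri✓ 1956:Wed 1960:Mon 1964:Sat 1968:Thu 1972:Tue 1976:Sun 1980:Fri✓ 1984:Wed 1988:Mon 1992:Sat 1996:Thu 2000:Tue 2004:Sun 2008:Fri✓ 2012:Wed 2016:Mon 2020:Sat
Friday: 1952, 1980, 2008 → 3.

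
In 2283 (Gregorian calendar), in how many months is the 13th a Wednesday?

1

Check the 13th of each month of 2283: Jan 13: Sat, Feb 13: Tue, Mar 13: Tue, Apr 13: Fri, May 13: Sun, Jun 13: Wed, Jul 13: Fri, Aug 13: Mon, Sep 13: Thu, Oct 13: Sat, Nov 13: Tue, Dec 13: Thu.
Wednesday occurs in June — 1 month.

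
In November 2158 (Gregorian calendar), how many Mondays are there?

4

November 2158 has 30 days and begins on Wednesday.
The first Monday is November 6.
Mondays fall on 6, 13, 20, 27 — that's 4.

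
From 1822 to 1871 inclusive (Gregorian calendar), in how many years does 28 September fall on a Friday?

7

Track 28 September's weekday year by year (advancing +1, or +2 across a Feb 29):
  1822: Sat  1823: Sun (+1)  1824: Tue (+2)  1825: Wed (+1)  1826: Thu (+1)
  1827: Fri (+1) ✓  1828: Sun (+2)  1829: Mon (+1)  1830: Tue (+1)  1831: Wed (+1)
  1832: Fri (+2) ✓  1833: Sat (+1)  1834: Sun (+1)  1835: Mon (+1)  … (22 more years) …
  1858: Tue (+1)  1859: Wed (+1)  1860: Fri (+2) ✓  1861: Sat (+1)  1862: Sun (+1)
  1863: Mon (+1)  1864: Wed (+2)  1865: Thu (+1)  1866: Fri (+1) ✓  1867: Sat (+1)
  1868: Mon (+2)  1869: Tue (+1)  1870: Wed (+1)  1871: Thu (+1)
Friday years: 1827, 1832, 1838, 1849, 1855, 1860, 1866 — 7 in total.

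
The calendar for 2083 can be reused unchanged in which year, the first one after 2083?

2094

Two years share a calendar iff Jan 1 falls on the same weekday and both are leap or both are common. 2083: Jan 1 is Friday, common year.
2084: Jan 1 Saturday, leap
2085: Jan 1 Monday, common
2086: Jan 1 Tuesday, common
2087: Jan 1 Wednesday, common
2088: Jan 1 Thursday, leap
2089: Jan 1 Saturday, common
2090: Jan 1 Sunday, common
2091: Jan 1 Monday, common
2092: Jan 1 Tuesday, leap
2093: Jan 1 Thursday, common
2094: Jan 1 Friday, common
2094 matches on both conditions.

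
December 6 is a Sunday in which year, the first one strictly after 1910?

From one year to the next, a fixed date's weekday advances by 1, or by 2 when a Feb 29 lies between the two dates.
1910: December 6 is Tuesday.
1911: Wednesday (+1)
1912: Friday (+2)
1913: Saturday (+1)
1914: Sunday (+1)
December 6 falls on a Sunday in 1914.

1914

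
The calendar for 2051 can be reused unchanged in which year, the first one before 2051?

2045

Two years share a calendar iff Jan 1 falls on the same weekday and both are leap or both are common. 2051: Jan 1 is Sunday, common year.
2050: Jan 1 Saturday, common
2049: Jan 1 Friday, common
2048: Jan 1 Wednesday, leap
2047: Jan 1 Tuesday, common
2046: Jan 1 Monday, common
2045: Jan 1 Sunday, common
2045 matches on both conditions.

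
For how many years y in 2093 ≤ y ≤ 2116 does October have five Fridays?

11

October has 31 days; it has five Fridays when Friday falls among the first (month-length − 28) days — i.e. when October 1 is one of Friday/Thursday/Wednesday.
October 1 by year: 2093:Thu✓ 2094:Fri✓ 2095:Sat 2096:Mon 2097:Tue 2098:Wed✓ 2099:Thu✓ 2100:Fri✓ 2101:Sat 2102:Sun 2103:Mon 2104:Wed✓ 2105:Thu✓ 2106:Fri✓ 2107:Sat 2108:Mon 2109:Tue 2110:Wed✓ 2111:Thu✓ 2112:Sat 2113:Sun 2114:Mon 2115:Tue 2116:Thu✓
Years with five Fridays: 2093, 2094, 2098, 2099, 2100, 2104, 2105, 2106, 2110, 2111, 2116 → 11.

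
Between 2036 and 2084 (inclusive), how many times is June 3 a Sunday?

Track June 3's weekday year by year (advancing +1, or +2 across a Feb 29):
  2036: Tue  2037: Wed (+1)  2038: Thu (+1)  2039: Fri (+1)  2040: Sun (+2) ✓
  2041: Mon (+1)  2042: Tue (+1)  2043: Wed (+1)  2044: Fri (+2)  2045: Sat (+1)
  2046: Sun (+1) ✓  2047: Mon (+1)  2048: Wed (+2)  2049: Thu (+1)  … (21 more years) …
  2071: Wed (+1)  2072: Fri (+2)  2073: Sat (+1)  2074: Sun (+1) ✓  2075: Mon (+1)
  2076: Wed (+2)  2077: Thu (+1)  2078: Fri (+1)  2079: Sat (+1)  2080: Mon (+2)
  2081: Tue (+1)  2082: Wed (+1)  2083: Thu (+1)  2084: Sat (+2)
Sunday years: 2040, 2046, 2057, 2063, 2068, 2074 — 6 in total.

6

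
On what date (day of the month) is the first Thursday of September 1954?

September 1, 1954 is a Wednesday, so the first Thursday is the 2nd.
The first Thursday is 2 + 0 = 2.

2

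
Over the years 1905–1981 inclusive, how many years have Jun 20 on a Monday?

10

Track Jun 20's weekday year by year (advancing +1, or +2 across a Feb 29):
  1905: Tue  1906: Wed (+1)  1907: Thu (+1)  1908: Sat (+2)  1909: Sun (+1)
  1910: Mon (+1) ✓  1911: Tue (+1)  1912: Thu (+2)  1913: Fri (+1)  1914: Sat (+1)
  1915: Sun (+1)  1916: Tue (+2)  1917: Wed (+1)  1918: Thu (+1)  … (49 more years) …
  1968: Thu (+2)  1969: Fri (+1)  1970: Sat (+1)  1971: Sun (+1)  1972: Tue (+2)
  1973: Wed (+1)  1974: Thu (+1)  1975: Fri (+1)  1976: Sun (+2)  1977: Mon (+1) ✓
  1978: Tue (+1)  1979: Wed (+1)  1980: Fri (+2)  1981: Sat (+1)
Monday years: 1910, 1921, 1927, 1932, 1938, 1949, 1955, 1960, 1966, 1977 — 10 in total.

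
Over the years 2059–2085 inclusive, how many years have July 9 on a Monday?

4

Track July 9's weekday year by year (advancing +1, or +2 across a Feb 29):
  2059: Wed  2060: Fri (+2)  2061: Sat (+1)  2062: Sun (+1)  2063: Mon (+1) ✓
  2064: Wed (+2)  2065: Thu (+1)  2066: Fri (+1)  2067: Sat (+1)  2068: Mon (+2) ✓
  2069: Tue (+1)  2070: Wed (+1)  2071: Thu (+1)  2072: Sat (+2)  2073: Sun (+1)
  2074: Mon (+1) ✓  2075: Tue (+1)  2076: Thu (+2)  2077: Fri (+1)  2078: Sat (+1)
  2079: Sun (+1)  2080: Tue (+2)  2081: Wed (+1)  2082: Thu (+1)  2083: Fri (+1)
  2084: Sun (+2)  2085: Mon (+1) ✓
Monday years: 2063, 2068, 2074, 2085 — 4 in total.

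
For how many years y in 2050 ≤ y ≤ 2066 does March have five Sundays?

March has 31 days; it has five Sundays when Sunday falls among the first (month-length − 28) days — i.e. when March 1 is one of Sunday/Saturday/Friday.
March 1 by year: 2050:Tue 2051:Wed 2052:Fri✓ 2053:Sat✓ 2054:Sun✓ 2055:Mon 2056:Wed 2057:Thu 2058:Fri✓ 2059:Sat✓ 2060:Mon 2061:Tue 2062:Wed 2063:Thu 2064:Sat✓ 2065:Sun✓ 2066:Mon
Years with five Sundays: 2052, 2053, 2054, 2058, 2059, 2064, 2065 → 7.

7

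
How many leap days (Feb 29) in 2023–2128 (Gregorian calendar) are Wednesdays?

4

Leap years in 2023–2128: 26 of them.
Feb 29 weekday advances by 5 (mod 7) from one leap year to the next four years later (or differs when a century non-leap intervenes).
Leap-day weekdays: 2024:Thu 2028:Tue 2032:Sun 2036:Fri 2040:Wed✓ 2044:Mon 2048:Sat 2052:Thu 2056:Tue 2060:Sun 2064:Fri 2068:Wed✓ 2072:Mon 2076:Sat 2080:Thu 2084:Tue 2088:Sun 2092:Fri 2096:Wed✓ 2104:Fri 2108:Wed✓ 2112:Mon 2116:Sat 2120:Thu 2124:Tue 2128:Sun
Wednesday: 2040, 2068, 2096, 2108 → 4.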